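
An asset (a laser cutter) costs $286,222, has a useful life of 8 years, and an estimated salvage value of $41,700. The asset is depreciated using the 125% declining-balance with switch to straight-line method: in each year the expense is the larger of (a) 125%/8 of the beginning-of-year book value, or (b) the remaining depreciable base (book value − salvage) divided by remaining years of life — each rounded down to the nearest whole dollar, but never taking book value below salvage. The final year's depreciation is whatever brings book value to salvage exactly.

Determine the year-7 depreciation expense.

Depreciable base = $286,222 − $41,700 = $244,522.
Year 1: DB = ⌊$286,222 × 125%/8⌋ = $44,722; SL = ⌊$244,522/8⌋ = $30,565 → take DB $44,722. Book value $241,500.
Year 2: DB = ⌊$241,500 × 125%/8⌋ = $37,734; SL = ⌊$199,800/7⌋ = $28,542 → take DB $37,734. Book value $203,766.
Year 3: DB = ⌊$203,766 × 125%/8⌋ = $31,838; SL = ⌊$162,066/6⌋ = $27,011 → take DB $31,838. Book value $171,928.
Year 4: DB = ⌊$171,928 × 125%/8⌋ = $26,863; SL = ⌊$130,228/5⌋ = $26,045 → take DB $26,863. Book value $145,065.
Year 5: DB = ⌊$145,065 × 125%/8⌋ = $22,666; SL = ⌊$103,365/4⌋ = $25,841 → take SL $25,841. Book value $119,224.
Year 6: DB = ⌊$119,224 × 125%/8⌋ = $18,628; SL = ⌊$77,524/3⌋ = $25,841 → take SL $25,841. Book value $93,383.
Year 7: DB = ⌊$93,383 × 125%/8⌋ = $14,591; SL = ⌊$51,683/2⌋ = $25,841 → take SL $25,841. Book value $67,542.

$25,841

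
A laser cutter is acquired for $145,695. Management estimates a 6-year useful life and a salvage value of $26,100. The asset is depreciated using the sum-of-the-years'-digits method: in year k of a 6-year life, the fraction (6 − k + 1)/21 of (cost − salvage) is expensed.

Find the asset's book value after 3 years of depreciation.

$60,270

Depreciable base = $145,695 − $26,100 = $119,595.
Sum of the years' digits = 6+5+4+3+2+1 = 21.
Year 1: $119,595 × 6/21 = $34,170. Book value $111,525.
Year 2: $119,595 × 5/21 = $28,475. Book value $83,050.
Year 3: $119,595 × 4/21 = $22,780. Book value $60,270.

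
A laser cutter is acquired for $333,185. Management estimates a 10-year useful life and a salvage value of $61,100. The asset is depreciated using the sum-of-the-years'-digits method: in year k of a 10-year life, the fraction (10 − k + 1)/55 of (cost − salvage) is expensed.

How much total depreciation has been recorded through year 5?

Depreciable base = $333,185 − $61,100 = $272,085.
Sum of the years' digits = 10+9+8+7+6+5+4+3+2+1 = 55.
Year 1: $272,085 × 10/55 = $49,470. Book value $283,715.
Year 2: $272,085 × 9/55 = $44,523. Book value $239,192.
Year 3: $272,085 × 8/55 = $39,576. Book value $199,616.
Year 4: $272,085 × 7/55 = $34,629. Book value $164,987.
Year 5: $272,085 × 6/55 = $29,682. Book value $135,305.
Accumulated through year 5 = $333,185 − $135,305 = $197,880.

$197,880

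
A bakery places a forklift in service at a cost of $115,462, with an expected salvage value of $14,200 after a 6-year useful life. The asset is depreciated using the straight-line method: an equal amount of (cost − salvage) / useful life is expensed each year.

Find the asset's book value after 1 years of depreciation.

Depreciable base = $115,462 − $14,200 = $101,262.
Annual expense = $101,262 / 6 = $16,877.
End of year 1: book value $98,585.

$98,585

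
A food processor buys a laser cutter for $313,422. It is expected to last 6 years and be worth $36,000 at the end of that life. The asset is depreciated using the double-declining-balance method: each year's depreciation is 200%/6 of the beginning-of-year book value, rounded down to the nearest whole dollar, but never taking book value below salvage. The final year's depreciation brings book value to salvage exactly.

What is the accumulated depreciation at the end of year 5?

Depreciable base = $313,422 − $36,000 = $277,422.
Year 1: ⌊$313,422 × 200%/6⌋ = $104,474. Book value $208,948.
Year 2: ⌊$208,948 × 200%/6⌋ = $69,649. Book value $139,299.
Year 3: ⌊$139,299 × 200%/6⌋ = $46,433. Book value $92,866.
Year 4: ⌊$92,866 × 200%/6⌋ = $30,955. Book value $61,911.
Year 5: ⌊$61,911 × 200%/6⌋ = $20,637. Book value $41,274.
Accumulated through year 5 = $313,422 − $41,274 = $272,148.

$272,148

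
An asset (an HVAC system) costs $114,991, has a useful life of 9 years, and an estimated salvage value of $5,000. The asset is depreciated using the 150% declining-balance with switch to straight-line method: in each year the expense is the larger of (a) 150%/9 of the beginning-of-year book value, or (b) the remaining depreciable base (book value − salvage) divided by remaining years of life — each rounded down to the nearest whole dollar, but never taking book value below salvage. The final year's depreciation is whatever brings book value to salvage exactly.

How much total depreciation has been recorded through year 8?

$99,900

Depreciable base = $114,991 − $5,000 = $109,991.
Year 1: DB = ⌊$114,991 × 150%/9⌋ = $19,165; SL = ⌊$109,991/9⌋ = $12,221 → take DB $19,165. Book value $95,826.
Year 2: DB = ⌊$95,826 × 150%/9⌋ = $15,971; SL = ⌊$90,826/8⌋ = $11,353 → take DB $15,971. Book value $79,855.
Year 3: DB = ⌊$79,855 × 150%/9⌋ = $13,309; SL = ⌊$74,855/7⌋ = $10,693 → take DB $13,309. Book value $66,546.
Year 4: DB = ⌊$66,546 × 150%/9⌋ = $11,091; SL = ⌊$61,546/6⌋ = $10,257 → take DB $11,091. Book value $55,455.
Year 5: DB = ⌊$55,455 × 150%/9⌋ = $9,242; SL = ⌊$50,455/5⌋ = $10,091 → take SL $10,091. Book value $45,364.
Year 6: DB = ⌊$45,364 × 150%/9⌋ = $7,560; SL = ⌊$40,364/4⌋ = $10,091 → take SL $10,091. Book value $35,273.
Year 7: DB = ⌊$35,273 × 150%/9⌋ = $5,878; SL = ⌊$30,273/3⌋ = $10,091 → take SL $10,091. Book value $25,182.
Year 8: DB = ⌊$25,182 × 150%/9⌋ = $4,197; SL = ⌊$20,182/2⌋ = $10,091 → take SL $10,091. Book value $15,091.
Accumulated through year 8 = $114,991 − $15,091 = $99,900.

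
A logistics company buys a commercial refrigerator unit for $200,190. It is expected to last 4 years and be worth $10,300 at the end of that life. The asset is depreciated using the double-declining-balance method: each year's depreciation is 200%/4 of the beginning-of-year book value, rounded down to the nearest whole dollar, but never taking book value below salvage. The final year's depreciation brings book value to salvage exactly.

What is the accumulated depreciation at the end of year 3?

Depreciable base = $200,190 − $10,300 = $189,890.
Year 1: ⌊$200,190 × 200%/4⌋ = $100,095. Book value $100,095.
Year 2: ⌊$100,095 × 200%/4⌋ = $50,047. Book value $50,048.
Year 3: ⌊$50,048 × 200%/4⌋ = $25,024. Book value $25,024.
Accumulated through year 3 = $200,190 − $25,024 = $175,166.

$175,166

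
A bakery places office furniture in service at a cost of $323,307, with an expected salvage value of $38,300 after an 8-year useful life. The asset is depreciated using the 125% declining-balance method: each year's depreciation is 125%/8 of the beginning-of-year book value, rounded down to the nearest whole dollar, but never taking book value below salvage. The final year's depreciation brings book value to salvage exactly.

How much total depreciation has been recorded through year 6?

$206,651

Depreciable base = $323,307 − $38,300 = $285,007.
Year 1: ⌊$323,307 × 125%/8⌋ = $50,516. Book value $272,791.
Year 2: ⌊$272,791 × 125%/8⌋ = $42,623. Book value $230,168.
Year 3: ⌊$230,168 × 125%/8⌋ = $35,963. Book value $194,205.
Year 4: ⌊$194,205 × 125%/8⌋ = $30,344. Book value $163,861.
Year 5: ⌊$163,861 × 125%/8⌋ = $25,603. Book value $138,258.
Year 6: ⌊$138,258 × 125%/8⌋ = $21,602. Book value $116,656.
Accumulated through year 6 = $323,307 − $116,656 = $206,651.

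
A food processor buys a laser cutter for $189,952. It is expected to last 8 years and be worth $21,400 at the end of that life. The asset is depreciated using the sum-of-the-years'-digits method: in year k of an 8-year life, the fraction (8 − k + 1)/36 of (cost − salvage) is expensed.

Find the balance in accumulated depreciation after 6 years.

$154,506

Depreciable base = $189,952 − $21,400 = $168,552.
Sum of the years' digits = 8+7+6+5+4+3+2+1 = 36.
Year 1: $168,552 × 8/36 = $37,456. Book value $152,496.
Year 2: $168,552 × 7/36 = $32,774. Book value $119,722.
Year 3: $168,552 × 6/36 = $28,092. Book value $91,630.
Year 4: $168,552 × 5/36 = $23,410. Book value $68,220.
Year 5: $168,552 × 4/36 = $18,728. Book value $49,492.
Year 6: $168,552 × 3/36 = $14,046. Book value $35,446.
Accumulated through year 6 = $189,952 − $35,446 = $154,506.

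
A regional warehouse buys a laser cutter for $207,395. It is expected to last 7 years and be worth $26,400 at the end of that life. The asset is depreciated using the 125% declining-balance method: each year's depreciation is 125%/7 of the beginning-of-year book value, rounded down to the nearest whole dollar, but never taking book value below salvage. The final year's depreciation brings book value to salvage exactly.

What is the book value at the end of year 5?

Depreciable base = $207,395 − $26,400 = $180,995.
Year 1: ⌊$207,395 × 125%/7⌋ = $37,034. Book value $170,361.
Year 2: ⌊$170,361 × 125%/7⌋ = $30,421. Book value $139,940.
Year 3: ⌊$139,940 × 125%/7⌋ = $24,989. Book value $114,951.
Year 4: ⌊$114,951 × 125%/7⌋ = $20,526. Book value $94,425.
Year 5: ⌊$94,425 × 125%/7⌋ = $16,861. Book value $77,564.

$77,564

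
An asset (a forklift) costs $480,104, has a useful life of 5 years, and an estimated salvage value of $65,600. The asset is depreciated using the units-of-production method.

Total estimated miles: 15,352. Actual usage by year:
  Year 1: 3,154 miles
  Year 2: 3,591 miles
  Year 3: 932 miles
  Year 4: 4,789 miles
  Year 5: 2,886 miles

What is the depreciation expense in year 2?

Depreciable base = $480,104 − $65,600 = $414,504.
Rate = $414,504 / 15,352 miles = $27 per mile.
Year 1: 3,154 × $27 = $85,158. Book value $394,946.
Year 2: 3,591 × $27 = $96,957. Book value $297,989.

$96,957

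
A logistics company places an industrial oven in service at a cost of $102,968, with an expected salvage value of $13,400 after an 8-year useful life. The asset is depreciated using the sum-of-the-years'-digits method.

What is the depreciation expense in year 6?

Depreciable base = $102,968 − $13,400 = $89,568.
Sum of the years' digits = 8+7+6+5+4+3+2+1 = 36.
Year 1: $89,568 × 8/36 = $19,904. Book value $83,064.
Year 2: $89,568 × 7/36 = $17,416. Book value $65,648.
Year 3: $89,568 × 6/36 = $14,928. Book value $50,720.
Year 4: $89,568 × 5/36 = $12,440. Book value $38,280.
Year 5: $89,568 × 4/36 = $9,952. Book value $28,328.
Year 6: $89,568 × 3/36 = $7,464. Book value $20,864.

$7,464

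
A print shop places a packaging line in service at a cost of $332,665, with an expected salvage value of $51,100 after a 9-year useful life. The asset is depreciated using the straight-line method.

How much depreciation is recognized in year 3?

$31,285

Depreciable base = $332,665 − $51,100 = $281,565.
Annual expense = $281,565 / 9 = $31,285.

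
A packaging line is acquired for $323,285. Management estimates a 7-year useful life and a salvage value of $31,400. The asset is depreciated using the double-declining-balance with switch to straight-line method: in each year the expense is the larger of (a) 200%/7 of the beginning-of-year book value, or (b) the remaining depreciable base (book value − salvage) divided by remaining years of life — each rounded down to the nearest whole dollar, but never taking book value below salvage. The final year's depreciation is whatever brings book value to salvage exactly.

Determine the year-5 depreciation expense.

Depreciable base = $323,285 − $31,400 = $291,885.
Year 1: DB = ⌊$323,285 × 200%/7⌋ = $92,367; SL = ⌊$291,885/7⌋ = $41,697 → take DB $92,367. Book value $230,918.
Year 2: DB = ⌊$230,918 × 200%/7⌋ = $65,976; SL = ⌊$199,518/6⌋ = $33,253 → take DB $65,976. Book value $164,942.
Year 3: DB = ⌊$164,942 × 200%/7⌋ = $47,126; SL = ⌊$133,542/5⌋ = $26,708 → take DB $47,126. Book value $117,816.
Year 4: DB = ⌊$117,816 × 200%/7⌋ = $33,661; SL = ⌊$86,416/4⌋ = $21,604 → take DB $33,661. Book value $84,155.
Year 5: DB = ⌊$84,155 × 200%/7⌋ = $24,044; SL = ⌊$52,755/3⌋ = $17,585 → take DB $24,044. Book value $60,111.

$24,044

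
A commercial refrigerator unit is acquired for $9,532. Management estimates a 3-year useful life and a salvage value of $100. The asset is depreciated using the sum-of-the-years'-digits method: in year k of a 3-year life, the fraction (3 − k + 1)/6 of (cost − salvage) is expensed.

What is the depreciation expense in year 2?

$3,144

Depreciable base = $9,532 − $100 = $9,432.
Sum of the years' digits = 3+2+1 = 6.
Year 1: $9,432 × 3/6 = $4,716. Book value $4,816.
Year 2: $9,432 × 2/6 = $3,144. Book value $1,672.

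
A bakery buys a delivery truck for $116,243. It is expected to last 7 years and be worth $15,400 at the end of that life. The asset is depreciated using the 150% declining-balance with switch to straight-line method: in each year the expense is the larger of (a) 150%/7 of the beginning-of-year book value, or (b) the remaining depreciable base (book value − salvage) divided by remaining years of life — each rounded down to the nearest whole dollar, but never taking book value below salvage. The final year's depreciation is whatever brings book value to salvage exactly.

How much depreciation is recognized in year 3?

$15,377

Depreciable base = $116,243 − $15,400 = $100,843.
Year 1: DB = ⌊$116,243 × 150%/7⌋ = $24,909; SL = ⌊$100,843/7⌋ = $14,406 → take DB $24,909. Book value $91,334.
Year 2: DB = ⌊$91,334 × 150%/7⌋ = $19,571; SL = ⌊$75,934/6⌋ = $12,655 → take DB $19,571. Book value $71,763.
Year 3: DB = ⌊$71,763 × 150%/7⌋ = $15,377; SL = ⌊$56,363/5⌋ = $11,272 → take DB $15,377. Book value $56,386.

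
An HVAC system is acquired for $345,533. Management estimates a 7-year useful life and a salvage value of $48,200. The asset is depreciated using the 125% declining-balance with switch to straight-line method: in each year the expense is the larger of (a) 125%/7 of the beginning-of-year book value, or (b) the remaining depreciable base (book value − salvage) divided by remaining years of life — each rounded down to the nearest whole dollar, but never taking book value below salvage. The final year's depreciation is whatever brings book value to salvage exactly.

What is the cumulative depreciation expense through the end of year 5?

Depreciable base = $345,533 − $48,200 = $297,333.
Year 1: DB = ⌊$345,533 × 125%/7⌋ = $61,702; SL = ⌊$297,333/7⌋ = $42,476 → take DB $61,702. Book value $283,831.
Year 2: DB = ⌊$283,831 × 125%/7⌋ = $50,684; SL = ⌊$235,631/6⌋ = $39,271 → take DB $50,684. Book value $233,147.
Year 3: DB = ⌊$233,147 × 125%/7⌋ = $41,633; SL = ⌊$184,947/5⌋ = $36,989 → take DB $41,633. Book value $191,514.
Year 4: DB = ⌊$191,514 × 125%/7⌋ = $34,198; SL = ⌊$143,314/4⌋ = $35,828 → take SL $35,828. Book value $155,686.
Year 5: DB = ⌊$155,686 × 125%/7⌋ = $27,801; SL = ⌊$107,486/3⌋ = $35,828 → take SL $35,828. Book value $119,858.
Accumulated through year 5 = $345,533 − $119,858 = $225,675.

$225,675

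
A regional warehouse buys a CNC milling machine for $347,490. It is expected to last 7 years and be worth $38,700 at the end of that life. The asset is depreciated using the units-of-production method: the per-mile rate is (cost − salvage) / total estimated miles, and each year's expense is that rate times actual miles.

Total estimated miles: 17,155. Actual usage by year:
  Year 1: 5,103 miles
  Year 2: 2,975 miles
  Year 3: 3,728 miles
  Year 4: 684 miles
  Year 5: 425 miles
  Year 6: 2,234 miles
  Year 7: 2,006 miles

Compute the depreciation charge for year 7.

Depreciable base = $347,490 − $38,700 = $308,790.
Rate = $308,790 / 17,155 miles = $18 per mile.
Year 1: 5,103 × $18 = $91,854. Book value $255,636.
Year 2: 2,975 × $18 = $53,550. Book value $202,086.
Year 3: 3,728 × $18 = $67,104. Book value $134,982.
Year 4: 684 × $18 = $12,312. Book value $122,670.
Year 5: 425 × $18 = $7,650. Book value $115,020.
Year 6: 2,234 × $18 = $40,212. Book value $74,808.
Year 7: 2,006 × $18 = $36,108. Book value $38,700.

$36,108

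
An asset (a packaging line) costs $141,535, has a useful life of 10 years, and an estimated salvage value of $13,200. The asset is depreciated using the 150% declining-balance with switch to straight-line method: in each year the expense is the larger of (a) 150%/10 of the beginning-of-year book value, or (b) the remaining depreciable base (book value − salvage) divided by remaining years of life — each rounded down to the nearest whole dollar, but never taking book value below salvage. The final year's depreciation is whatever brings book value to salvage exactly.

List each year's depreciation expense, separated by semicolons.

Depreciable base = $141,535 − $13,200 = $128,335.
Year 1: DB = ⌊$141,535 × 150%/10⌋ = $21,230; SL = ⌊$128,335/10⌋ = $12,833 → take DB $21,230. Book value $120,305.
Year 2: DB = ⌊$120,305 × 150%/10⌋ = $18,045; SL = ⌊$107,105/9⌋ = $11,900 → take DB $18,045. Book value $102,260.
Year 3: DB = ⌊$102,260 × 150%/10⌋ = $15,339; SL = ⌊$89,060/8⌋ = $11,132 → take DB $15,339. Book value $86,921.
Year 4: DB = ⌊$86,921 × 150%/10⌋ = $13,038; SL = ⌊$73,721/7⌋ = $10,531 → take DB $13,038. Book value $73,883.
Year 5: DB = ⌊$73,883 × 150%/10⌋ = $11,082; SL = ⌊$60,683/6⌋ = $10,113 → take DB $11,082. Book value $62,801.
Year 6: DB = ⌊$62,801 × 150%/10⌋ = $9,420; SL = ⌊$49,601/5⌋ = $9,920 → take SL $9,920. Book value $52,881.
Year 7: DB = ⌊$52,881 × 150%/10⌋ = $7,932; SL = ⌊$39,681/4⌋ = $9,920 → take SL $9,920. Book value $42,961.
Year 8: DB = ⌊$42,961 × 150%/10⌋ = $6,444; SL = ⌊$29,761/3⌋ = $9,920 → take SL $9,920. Book value $33,041.
Year 9: DB = ⌊$33,041 × 150%/10⌋ = $4,956; SL = ⌊$19,841/2⌋ = $9,920 → take SL $9,920. Book value $23,121.
Year 10 (final): $23,121 − $13,200 = $9,921. Book value $13,200.

$21,230; $18,045; $15,339; $13,038; $11,082; $9,920; $9,920; $9,920; $9,920; $9,921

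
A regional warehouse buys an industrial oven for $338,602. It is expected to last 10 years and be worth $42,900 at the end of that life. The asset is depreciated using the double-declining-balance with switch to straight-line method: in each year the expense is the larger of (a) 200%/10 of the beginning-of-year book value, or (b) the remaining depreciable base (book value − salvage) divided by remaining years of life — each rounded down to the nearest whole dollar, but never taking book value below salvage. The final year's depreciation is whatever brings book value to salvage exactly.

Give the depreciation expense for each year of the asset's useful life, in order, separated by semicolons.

$67,720; $54,176; $43,341; $34,673; $27,738; $22,190; $17,752; $14,202; $11,362; $2,548

Depreciable base = $338,602 − $42,900 = $295,702.
Year 1: DB = ⌊$338,602 × 200%/10⌋ = $67,720; SL = ⌊$295,702/10⌋ = $29,570 → take DB $67,720. Book value $270,882.
Year 2: DB = ⌊$270,882 × 200%/10⌋ = $54,176; SL = ⌊$227,982/9⌋ = $25,331 → take DB $54,176. Book value $216,706.
Year 3: DB = ⌊$216,706 × 200%/10⌋ = $43,341; SL = ⌊$173,806/8⌋ = $21,725 → take DB $43,341. Book value $173,365.
Year 4: DB = ⌊$173,365 × 200%/10⌋ = $34,673; SL = ⌊$130,465/7⌋ = $18,637 → take DB $34,673. Book value $138,692.
Year 5: DB = ⌊$138,692 × 200%/10⌋ = $27,738; SL = ⌊$95,792/6⌋ = $15,965 → take DB $27,738. Book value $110,954.
Year 6: DB = ⌊$110,954 × 200%/10⌋ = $22,190; SL = ⌊$68,054/5⌋ = $13,610 → take DB $22,190. Book value $88,764.
Year 7: DB = ⌊$88,764 × 200%/10⌋ = $17,752; SL = ⌊$45,864/4⌋ = $11,466 → take DB $17,752. Book value $71,012.
Year 8: DB = ⌊$71,012 × 200%/10⌋ = $14,202; SL = ⌊$28,112/3⌋ = $9,370 → take DB $14,202. Book value $56,810.
Year 9: DB = ⌊$56,810 × 200%/10⌋ = $11,362; SL = ⌊$13,910/2⌋ = $6,955 → take DB $11,362. Book value $45,448.
Year 10 (final): $45,448 − $42,900 = $2,548. Book value $42,900.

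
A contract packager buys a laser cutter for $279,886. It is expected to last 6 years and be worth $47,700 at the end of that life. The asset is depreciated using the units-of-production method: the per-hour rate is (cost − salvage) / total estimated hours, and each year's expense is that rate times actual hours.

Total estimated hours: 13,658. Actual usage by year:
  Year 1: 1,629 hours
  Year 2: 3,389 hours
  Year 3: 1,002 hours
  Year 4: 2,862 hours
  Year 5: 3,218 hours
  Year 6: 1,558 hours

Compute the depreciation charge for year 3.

$17,034

Depreciable base = $279,886 − $47,700 = $232,186.
Rate = $232,186 / 13,658 hours = $17 per hour.
Year 1: 1,629 × $17 = $27,693. Book value $252,193.
Year 2: 3,389 × $17 = $57,613. Book value $194,580.
Year 3: 1,002 × $17 = $17,034. Book value $177,546.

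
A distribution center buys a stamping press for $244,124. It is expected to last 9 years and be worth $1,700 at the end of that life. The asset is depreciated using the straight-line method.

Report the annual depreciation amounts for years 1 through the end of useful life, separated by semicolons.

Depreciable base = $244,124 − $1,700 = $242,424.
Annual expense = $242,424 / 9 = $26,936.
End of year 1: book value $217,188.
End of year 2: book value $190,252.
End of year 3: book value $163,316.
End of year 4: book value $136,380.
End of year 5: book value $109,444.
End of year 6: book value $82,508.
End of year 7: book value $55,572.
End of year 8: book value $28,636.
End of year 9: book value $1,700.

$26,936; $26,936; $26,936; $26,936; $26,936; $26,936; $26,936; $26,936; $26,936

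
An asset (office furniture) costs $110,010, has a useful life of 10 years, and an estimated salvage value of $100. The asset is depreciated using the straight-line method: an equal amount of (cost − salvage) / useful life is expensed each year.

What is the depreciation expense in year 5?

Depreciable base = $110,010 − $100 = $109,910.
Annual expense = $109,910 / 10 = $10,991.

$10,991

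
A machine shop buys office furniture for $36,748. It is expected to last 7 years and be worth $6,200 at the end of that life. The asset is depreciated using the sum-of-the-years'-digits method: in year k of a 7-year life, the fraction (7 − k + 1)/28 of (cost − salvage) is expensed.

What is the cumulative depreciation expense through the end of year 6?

$29,457

Depreciable base = $36,748 − $6,200 = $30,548.
Sum of the years' digits = 7+6+5+4+3+2+1 = 28.
Year 1: $30,548 × 7/28 = $7,637. Book value $29,111.
Year 2: $30,548 × 6/28 = $6,546. Book value $22,565.
Year 3: $30,548 × 5/28 = $5,455. Book value $17,110.
Year 4: $30,548 × 4/28 = $4,364. Book value $12,746.
Year 5: $30,548 × 3/28 = $3,273. Book value $9,473.
Year 6: $30,548 × 2/28 = $2,182. Book value $7,291.
Accumulated through year 6 = $36,748 − $7,291 = $29,457.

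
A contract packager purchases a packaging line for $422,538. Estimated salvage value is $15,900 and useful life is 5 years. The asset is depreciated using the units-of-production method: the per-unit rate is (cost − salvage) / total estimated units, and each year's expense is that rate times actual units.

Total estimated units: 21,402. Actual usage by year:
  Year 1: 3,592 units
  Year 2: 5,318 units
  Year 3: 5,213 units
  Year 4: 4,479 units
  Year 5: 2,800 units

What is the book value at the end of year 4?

$69,100

Depreciable base = $422,538 − $15,900 = $406,638.
Rate = $406,638 / 21,402 units = $19 per unit.
Year 1: 3,592 × $19 = $68,248. Book value $354,290.
Year 2: 5,318 × $19 = $101,042. Book value $253,248.
Year 3: 5,213 × $19 = $99,047. Book value $154,201.
Year 4: 4,479 × $19 = $85,101. Book value $69,100.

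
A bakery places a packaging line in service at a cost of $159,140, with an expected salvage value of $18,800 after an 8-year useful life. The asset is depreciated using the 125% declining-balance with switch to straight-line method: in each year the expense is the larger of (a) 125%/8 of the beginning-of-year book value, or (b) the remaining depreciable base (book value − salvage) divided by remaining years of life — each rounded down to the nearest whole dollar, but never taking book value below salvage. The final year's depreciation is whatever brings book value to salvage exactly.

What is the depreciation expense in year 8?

$15,359

Depreciable base = $159,140 − $18,800 = $140,340.
Year 1: DB = ⌊$159,140 × 125%/8⌋ = $24,865; SL = ⌊$140,340/8⌋ = $17,542 → take DB $24,865. Book value $134,275.
Year 2: DB = ⌊$134,275 × 125%/8⌋ = $20,980; SL = ⌊$115,475/7⌋ = $16,496 → take DB $20,980. Book value $113,295.
Year 3: DB = ⌊$113,295 × 125%/8⌋ = $17,702; SL = ⌊$94,495/6⌋ = $15,749 → take DB $17,702. Book value $95,593.
Year 4: DB = ⌊$95,593 × 125%/8⌋ = $14,936; SL = ⌊$76,793/5⌋ = $15,358 → take SL $15,358. Book value $80,235.
Year 5: DB = ⌊$80,235 × 125%/8⌋ = $12,536; SL = ⌊$61,435/4⌋ = $15,358 → take SL $15,358. Book value $64,877.
Year 6: DB = ⌊$64,877 × 125%/8⌋ = $10,137; SL = ⌊$46,077/3⌋ = $15,359 → take SL $15,359. Book value $49,518.
Year 7: DB = ⌊$49,518 × 125%/8⌋ = $7,737; SL = ⌊$30,718/2⌋ = $15,359 → take SL $15,359. Book value $34,159.
Year 8 (final): $34,159 − $18,800 = $15,359. Book value $18,800.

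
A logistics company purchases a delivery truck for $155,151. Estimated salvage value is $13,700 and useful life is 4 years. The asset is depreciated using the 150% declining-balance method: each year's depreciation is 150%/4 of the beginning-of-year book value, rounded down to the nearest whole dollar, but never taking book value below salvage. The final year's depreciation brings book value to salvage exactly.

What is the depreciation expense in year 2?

$36,363

Depreciable base = $155,151 − $13,700 = $141,451.
Year 1: ⌊$155,151 × 150%/4⌋ = $58,181. Book value $96,970.
Year 2: ⌊$96,970 × 150%/4⌋ = $36,363. Book value $60,607.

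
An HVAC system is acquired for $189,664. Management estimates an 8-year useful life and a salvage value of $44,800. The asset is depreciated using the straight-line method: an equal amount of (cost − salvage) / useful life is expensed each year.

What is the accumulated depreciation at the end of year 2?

Depreciable base = $189,664 − $44,800 = $144,864.
Annual expense = $144,864 / 8 = $18,108.
End of year 1: book value $171,556.
End of year 2: book value $153,448.
Accumulated through year 2 = $189,664 − $153,448 = $36,216.

$36,216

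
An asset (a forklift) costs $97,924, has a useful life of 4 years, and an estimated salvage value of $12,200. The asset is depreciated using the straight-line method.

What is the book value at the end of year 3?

$33,631

Depreciable base = $97,924 − $12,200 = $85,724.
Annual expense = $85,724 / 4 = $21,431.
End of year 1: book value $76,493.
End of year 2: book value $55,062.
End of year 3: book value $33,631.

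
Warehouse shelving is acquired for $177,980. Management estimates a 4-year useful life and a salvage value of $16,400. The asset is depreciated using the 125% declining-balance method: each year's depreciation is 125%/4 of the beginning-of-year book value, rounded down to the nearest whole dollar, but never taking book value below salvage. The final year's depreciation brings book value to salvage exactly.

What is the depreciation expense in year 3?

$26,288

Depreciable base = $177,980 − $16,400 = $161,580.
Year 1: ⌊$177,980 × 125%/4⌋ = $55,618. Book value $122,362.
Year 2: ⌊$122,362 × 125%/4⌋ = $38,238. Book value $84,124.
Year 3: ⌊$84,124 × 125%/4⌋ = $26,288. Book value $57,836.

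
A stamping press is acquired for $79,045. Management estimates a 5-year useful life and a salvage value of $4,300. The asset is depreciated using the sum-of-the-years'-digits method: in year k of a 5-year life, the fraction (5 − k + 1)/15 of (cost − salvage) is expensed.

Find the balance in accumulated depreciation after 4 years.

$69,762

Depreciable base = $79,045 − $4,300 = $74,745.
Sum of the years' digits = 5+4+3+2+1 = 15.
Year 1: $74,745 × 5/15 = $24,915. Book value $54,130.
Year 2: $74,745 × 4/15 = $19,932. Book value $34,198.
Year 3: $74,745 × 3/15 = $14,949. Book value $19,249.
Year 4: $74,745 × 2/15 = $9,966. Book value $9,283.
Accumulated through year 4 = $79,045 − $9,283 = $69,762.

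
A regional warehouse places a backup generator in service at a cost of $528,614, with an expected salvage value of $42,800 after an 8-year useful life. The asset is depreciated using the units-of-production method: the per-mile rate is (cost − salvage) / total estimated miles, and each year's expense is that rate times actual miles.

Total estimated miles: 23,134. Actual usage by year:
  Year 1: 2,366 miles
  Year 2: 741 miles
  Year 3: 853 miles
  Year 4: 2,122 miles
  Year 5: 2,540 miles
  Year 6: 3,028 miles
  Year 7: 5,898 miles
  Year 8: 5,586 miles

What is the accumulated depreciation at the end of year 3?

$83,160

Depreciable base = $528,614 − $42,800 = $485,814.
Rate = $485,814 / 23,134 miles = $21 per mile.
Year 1: 2,366 × $21 = $49,686. Book value $478,928.
Year 2: 741 × $21 = $15,561. Book value $463,367.
Year 3: 853 × $21 = $17,913. Book value $445,454.
Accumulated through year 3 = $528,614 − $445,454 = $83,160.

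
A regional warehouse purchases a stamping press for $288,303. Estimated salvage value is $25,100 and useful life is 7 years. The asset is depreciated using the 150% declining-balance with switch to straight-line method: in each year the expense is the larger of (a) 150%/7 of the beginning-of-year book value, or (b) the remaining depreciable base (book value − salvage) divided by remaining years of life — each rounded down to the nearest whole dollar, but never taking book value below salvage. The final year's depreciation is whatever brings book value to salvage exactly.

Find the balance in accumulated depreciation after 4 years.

$178,424

Depreciable base = $288,303 − $25,100 = $263,203.
Year 1: DB = ⌊$288,303 × 150%/7⌋ = $61,779; SL = ⌊$263,203/7⌋ = $37,600 → take DB $61,779. Book value $226,524.
Year 2: DB = ⌊$226,524 × 150%/7⌋ = $48,540; SL = ⌊$201,424/6⌋ = $33,570 → take DB $48,540. Book value $177,984.
Year 3: DB = ⌊$177,984 × 150%/7⌋ = $38,139; SL = ⌊$152,884/5⌋ = $30,576 → take DB $38,139. Book value $139,845.
Year 4: DB = ⌊$139,845 × 150%/7⌋ = $29,966; SL = ⌊$114,745/4⌋ = $28,686 → take DB $29,966. Book value $109,879.
Accumulated through year 4 = $288,303 − $109,879 = $178,424.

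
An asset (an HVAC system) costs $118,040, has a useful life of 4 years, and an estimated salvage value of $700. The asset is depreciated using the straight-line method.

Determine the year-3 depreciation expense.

Depreciable base = $118,040 − $700 = $117,340.
Annual expense = $117,340 / 4 = $29,335.

$29,335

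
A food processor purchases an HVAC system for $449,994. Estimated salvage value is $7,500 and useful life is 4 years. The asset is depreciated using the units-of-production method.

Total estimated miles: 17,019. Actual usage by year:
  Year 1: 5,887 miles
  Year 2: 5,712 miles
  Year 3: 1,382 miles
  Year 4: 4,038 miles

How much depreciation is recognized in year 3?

$35,932

Depreciable base = $449,994 − $7,500 = $442,494.
Rate = $442,494 / 17,019 miles = $26 per mile.
Year 1: 5,887 × $26 = $153,062. Book value $296,932.
Year 2: 5,712 × $26 = $148,512. Book value $148,420.
Year 3: 1,382 × $26 = $35,932. Book value $112,488.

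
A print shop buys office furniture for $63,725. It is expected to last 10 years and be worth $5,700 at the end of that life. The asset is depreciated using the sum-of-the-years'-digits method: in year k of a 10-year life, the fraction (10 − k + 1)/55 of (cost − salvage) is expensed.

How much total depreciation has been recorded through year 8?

Depreciable base = $63,725 − $5,700 = $58,025.
Sum of the years' digits = 10+9+8+7+6+5+4+3+2+1 = 55.
Year 1: $58,025 × 10/55 = $10,550. Book value $53,175.
Year 2: $58,025 × 9/55 = $9,495. Book value $43,680.
Year 3: $58,025 × 8/55 = $8,440. Book value $35,240.
Year 4: $58,025 × 7/55 = $7,385. Book value $27,855.
Year 5: $58,025 × 6/55 = $6,330. Book value $21,525.
Year 6: $58,025 × 5/55 = $5,275. Book value $16,250.
Year 7: $58,025 × 4/55 = $4,220. Book value $12,030.
Year 8: $58,025 × 3/55 = $3,165. Book value $8,865.
Accumulated through year 8 = $63,725 − $8,865 = $54,860.

$54,860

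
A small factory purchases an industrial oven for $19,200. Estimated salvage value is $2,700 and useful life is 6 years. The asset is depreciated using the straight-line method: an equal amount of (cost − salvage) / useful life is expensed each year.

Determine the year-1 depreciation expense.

Depreciable base = $19,200 − $2,700 = $16,500.
Annual expense = $16,500 / 6 = $2,750.

$2,750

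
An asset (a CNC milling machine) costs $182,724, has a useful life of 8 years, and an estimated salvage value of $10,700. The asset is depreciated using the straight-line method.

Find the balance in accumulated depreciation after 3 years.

Depreciable base = $182,724 − $10,700 = $172,024.
Annual expense = $172,024 / 8 = $21,503.
End of year 1: book value $161,221.
End of year 2: book value $139,718.
End of year 3: book value $118,215.
Accumulated through year 3 = $182,724 − $118,215 = $64,509.

$64,509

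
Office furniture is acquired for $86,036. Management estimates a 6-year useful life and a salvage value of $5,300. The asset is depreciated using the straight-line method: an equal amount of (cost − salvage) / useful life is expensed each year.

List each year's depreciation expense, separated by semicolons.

$13,456; $13,456; $13,456; $13,456; $13,456; $13,456

Depreciable base = $86,036 − $5,300 = $80,736.
Annual expense = $80,736 / 6 = $13,456.
End of year 1: book value $72,580.
End of year 2: book value $59,124.
End of year 3: book value $45,668.
End of year 4: book value $32,212.
End of year 5: book value $18,756.
End of year 6: book value $5,300.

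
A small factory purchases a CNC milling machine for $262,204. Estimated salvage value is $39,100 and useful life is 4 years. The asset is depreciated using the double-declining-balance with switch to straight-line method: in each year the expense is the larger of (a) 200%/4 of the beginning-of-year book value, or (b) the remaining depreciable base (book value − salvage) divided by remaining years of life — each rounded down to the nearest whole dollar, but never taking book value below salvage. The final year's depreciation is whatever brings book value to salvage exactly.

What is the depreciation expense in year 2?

Depreciable base = $262,204 − $39,100 = $223,104.
Year 1: DB = ⌊$262,204 × 200%/4⌋ = $131,102; SL = ⌊$223,104/4⌋ = $55,776 → take DB $131,102. Book value $131,102.
Year 2: DB = ⌊$131,102 × 200%/4⌋ = $65,551; SL = ⌊$92,002/3⌋ = $30,667 → take DB $65,551. Book value $65,551.

$65,551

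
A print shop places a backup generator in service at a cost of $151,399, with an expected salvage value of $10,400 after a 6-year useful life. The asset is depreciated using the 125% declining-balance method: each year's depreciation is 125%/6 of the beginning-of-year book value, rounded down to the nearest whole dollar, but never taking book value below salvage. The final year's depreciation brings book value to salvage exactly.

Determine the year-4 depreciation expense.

$15,650

Depreciable base = $151,399 − $10,400 = $140,999.
Year 1: ⌊$151,399 × 125%/6⌋ = $31,541. Book value $119,858.
Year 2: ⌊$119,858 × 125%/6⌋ = $24,970. Book value $94,888.
Year 3: ⌊$94,888 × 125%/6⌋ = $19,768. Book value $75,120.
Year 4: ⌊$75,120 × 125%/6⌋ = $15,650. Book value $59,470.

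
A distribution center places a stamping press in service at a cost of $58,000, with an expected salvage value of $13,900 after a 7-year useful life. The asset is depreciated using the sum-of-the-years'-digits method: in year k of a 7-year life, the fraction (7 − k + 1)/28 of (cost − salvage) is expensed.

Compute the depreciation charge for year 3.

Depreciable base = $58,000 − $13,900 = $44,100.
Sum of the years' digits = 7+6+5+4+3+2+1 = 28.
Year 1: $44,100 × 7/28 = $11,025. Book value $46,975.
Year 2: $44,100 × 6/28 = $9,450. Book value $37,525.
Year 3: $44,100 × 5/28 = $7,875. Book value $29,650.

$7,875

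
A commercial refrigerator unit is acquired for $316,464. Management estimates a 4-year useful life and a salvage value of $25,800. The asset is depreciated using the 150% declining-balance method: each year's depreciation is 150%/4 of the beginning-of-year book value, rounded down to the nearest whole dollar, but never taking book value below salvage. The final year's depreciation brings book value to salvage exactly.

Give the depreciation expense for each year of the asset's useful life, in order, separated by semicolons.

Depreciable base = $316,464 − $25,800 = $290,664.
Year 1: ⌊$316,464 × 150%/4⌋ = $118,674. Book value $197,790.
Year 2: ⌊$197,790 × 150%/4⌋ = $74,171. Book value $123,619.
Year 3: ⌊$123,619 × 150%/4⌋ = $46,357. Book value $77,262.
Year 4 (final): $77,262 − $25,800 = $51,462. Book value $25,800.

$118,674; $74,171; $46,357; $51,462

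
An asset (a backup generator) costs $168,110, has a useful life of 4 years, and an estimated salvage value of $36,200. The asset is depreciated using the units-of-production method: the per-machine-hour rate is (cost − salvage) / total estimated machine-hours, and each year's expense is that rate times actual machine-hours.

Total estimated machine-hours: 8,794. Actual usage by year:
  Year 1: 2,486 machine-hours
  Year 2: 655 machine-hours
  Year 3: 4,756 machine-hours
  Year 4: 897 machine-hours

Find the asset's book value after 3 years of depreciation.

$49,655

Depreciable base = $168,110 − $36,200 = $131,910.
Rate = $131,910 / 8,794 machine-hours = $15 per machine-hour.
Year 1: 2,486 × $15 = $37,290. Book value $130,820.
Year 2: 655 × $15 = $9,825. Book value $120,995.
Year 3: 4,756 × $15 = $71,340. Book value $49,655.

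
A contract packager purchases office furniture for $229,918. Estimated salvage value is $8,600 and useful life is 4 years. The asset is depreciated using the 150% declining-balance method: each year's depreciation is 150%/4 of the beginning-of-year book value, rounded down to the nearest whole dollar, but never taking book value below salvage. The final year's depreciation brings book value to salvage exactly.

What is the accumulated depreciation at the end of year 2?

$140,106

Depreciable base = $229,918 − $8,600 = $221,318.
Year 1: ⌊$229,918 × 150%/4⌋ = $86,219. Book value $143,699.
Year 2: ⌊$143,699 × 150%/4⌋ = $53,887. Book value $89,812.
Accumulated through year 2 = $229,918 − $89,812 = $140,106.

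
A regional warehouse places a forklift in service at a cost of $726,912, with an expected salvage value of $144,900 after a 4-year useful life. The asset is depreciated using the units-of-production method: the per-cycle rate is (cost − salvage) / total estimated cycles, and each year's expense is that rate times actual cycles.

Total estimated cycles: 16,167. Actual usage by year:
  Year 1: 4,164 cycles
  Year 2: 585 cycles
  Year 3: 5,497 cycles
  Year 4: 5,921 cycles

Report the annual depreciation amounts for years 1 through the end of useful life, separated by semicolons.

Depreciable base = $726,912 − $144,900 = $582,012.
Rate = $582,012 / 16,167 cycles = $36 per cycle.
Year 1: 4,164 × $36 = $149,904. Book value $577,008.
Year 2: 585 × $36 = $21,060. Book value $555,948.
Year 3: 5,497 × $36 = $197,892. Book value $358,056.
Year 4: 5,921 × $36 = $213,156. Book value $144,900.

$149,904; $21,060; $197,892; $213,156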